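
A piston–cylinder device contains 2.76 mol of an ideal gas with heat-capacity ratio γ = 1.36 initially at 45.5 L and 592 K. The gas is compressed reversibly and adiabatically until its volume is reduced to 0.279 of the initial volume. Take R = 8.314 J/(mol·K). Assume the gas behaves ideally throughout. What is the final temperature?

937 K

P₁ = nRT₁/V₁ = 2.76×8.314×592/45.5 = 299 kPa.
Adiabatic: TV^(γ−1) = const ⇒ T₂ = 592×(3.58)^0.360 = 937 K; PV^γ = const ⇒ P₂ = 1690 kPa.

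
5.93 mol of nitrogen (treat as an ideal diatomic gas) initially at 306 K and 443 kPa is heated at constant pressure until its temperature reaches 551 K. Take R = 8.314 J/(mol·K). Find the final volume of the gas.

V₁ = nRT₁/P₁ = 5.93×8.314×306/443 = 34.1 L.
Isobaric: P stays 443 kPa; V/T = const ⇒ T₂ = 551 K, V₂ = 61.3 L.

61.3 L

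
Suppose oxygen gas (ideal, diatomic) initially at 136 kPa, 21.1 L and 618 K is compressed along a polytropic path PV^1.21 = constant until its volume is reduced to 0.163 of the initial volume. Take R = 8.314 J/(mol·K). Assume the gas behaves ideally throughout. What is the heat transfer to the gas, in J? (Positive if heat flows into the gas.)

n = P₁V₁/(RT₁) = 136×21.1/(8.314×618) = 0.558 mol.
Polytropic n=1.21: T₂ = T₁(V₁/V₂)^(n−1) = 618×(6.13)^0.21 = 905 K; P₂ = P₁(V₁/V₂)^n = 1220 kPa.
W = (P₁V₁−P₂V₂)/(n−1) = (136×21.1−1220×3.44)/0.21 = -6340 J.
ΔU = nCvΔT = 0.558×20.8×(905−618) = 3330 J.
Q = ΔU + W = -3010 J.

-3010 J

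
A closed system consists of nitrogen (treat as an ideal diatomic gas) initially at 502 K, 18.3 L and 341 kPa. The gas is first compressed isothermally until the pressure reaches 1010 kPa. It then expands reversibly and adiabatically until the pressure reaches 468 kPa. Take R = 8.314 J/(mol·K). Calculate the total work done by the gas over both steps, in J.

-3700 J

n = P₁V₁/(RT₁) = 341×18.3/(8.314×502) = 1.50 mol.
Step 1 — Isothermal: T stays 502 K; PV = const ⇒ V₂ = 6.18 L, P₂ = 1010 kPa.
ΔU = 0 (ideal gas, T constant).
W = nRT ln(V₂/V₁) = 1.50×8.314×502×ln(0.338) = -6780 J.
Q = ΔU + W = -6780 J.
State after step 1: P = 1010 kPa, V = 6.18 L, T = 502 K.
Step 2 — Adiabatic: T₂/T₁ = (P₂/P₁)^((γ−1)/γ) ⇒ T₂ = 502×(0.463)^0.286 = 403 K; V₂ = 10.7 L.
ΔU = nCvΔT = 1.50×20.8×(403−502) = -3080 J.
Q = 0 for an adiabatic process, so W = −ΔU = 3080 J.
Net over both steps: W = -3700 J, Q = -6780 J, ΔU = -3080 J.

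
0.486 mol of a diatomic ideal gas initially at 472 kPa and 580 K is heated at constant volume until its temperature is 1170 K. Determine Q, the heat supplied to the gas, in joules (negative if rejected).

V₁ = nRT₁/P₁ = 0.486×8.314×580/472 = 4.97 L.
Isochoric: V stays 4.97 L; P/T = const ⇒ T₂ = 1170 K, P₂ = 952 kPa.
W = 0 (no volume change).
ΔU = nCvΔT = 0.486×20.8×(1170−580) = 5960 J.
Q = ΔU = 5960 J.

5960 J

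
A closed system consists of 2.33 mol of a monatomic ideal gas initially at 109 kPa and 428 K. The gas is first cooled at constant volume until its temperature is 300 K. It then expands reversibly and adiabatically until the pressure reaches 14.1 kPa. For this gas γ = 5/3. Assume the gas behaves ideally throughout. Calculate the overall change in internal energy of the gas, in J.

-8000 J

V₁ = nRT₁/P₁ = 2.33×8.314×428/109 = 76.1 L.
Step 1 — Isochoric: V stays 76.1 L; P/T = const ⇒ T₂ = 300 K, P₂ = 76.4 kPa.
W = 0 (no volume change).
ΔU = nCvΔT = 2.33×12.5×(300−428) = -3720 J.
Q = ΔU = -3720 J.
State after step 1: P = 76.4 kPa, V = 76.1 L, T = 300 K.
Step 2 — Adiabatic: T₂/T₁ = (P₂/P₁)^((γ−1)/γ) ⇒ T₂ = 300×(0.185)^0.400 = 153 K; V₂ = 210 L.
ΔU = nCvΔT = 2.33×12.5×(153−300) = -4280 J.
Q = 0 for an adiabatic process, so W = −ΔU = 4280 J.
Net over both steps: W = 4280 J, Q = -3720 J, ΔU = -8000 J.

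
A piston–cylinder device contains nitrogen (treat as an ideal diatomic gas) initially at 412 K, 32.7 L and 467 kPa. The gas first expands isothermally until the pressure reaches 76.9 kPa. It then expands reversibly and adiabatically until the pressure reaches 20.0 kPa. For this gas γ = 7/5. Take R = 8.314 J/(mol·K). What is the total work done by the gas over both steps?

n = P₁V₁/(RT₁) = 467×32.7/(8.314×412) = 4.46 mol.
Step 1 — Isothermal: T stays 412 K; PV = const ⇒ V₂ = 199 L, P₂ = 76.9 kPa.
ΔU = 0 (ideal gas, T constant).
W = nRT ln(V₂/V₁) = 4.46×8.314×412×ln(6.07) = 27500 J.
Q = ΔU + W = 27500 J.
State after step 1: P = 76.9 kPa, V = 199 L, T = 412 K.
Step 2 — Adiabatic: T₂/T₁ = (P₂/P₁)^((γ−1)/γ) ⇒ T₂ = 412×(0.260)^0.286 = 280 K; V₂ = 520 L.
ΔU = nCvΔT = 4.46×20.8×(280−412) = -12200 J.
Q = 0 for an adiabatic process, so W = −ΔU = 12200 J.
Net over both steps: W = 39700 J, Q = 27500 J, ΔU = -12200 J.

39700 J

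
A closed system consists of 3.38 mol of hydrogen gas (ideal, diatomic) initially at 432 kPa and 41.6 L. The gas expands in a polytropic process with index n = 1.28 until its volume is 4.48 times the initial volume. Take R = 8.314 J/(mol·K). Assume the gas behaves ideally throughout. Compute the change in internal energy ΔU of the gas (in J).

-15400 J

T₁ = P₁V₁/(nR) = 432×41.6/(3.38×8.314) = 640 K.
Polytropic n=1.28: T₂ = T₁(V₁/V₂)^(n−1) = 640×(0.223)^0.28 = 420 K; P₂ = P₁(V₁/V₂)^n = 63.4 kPa.
For an ideal gas ΔU = nCvΔT with Cv = (5/2)R = 20.8 J/(mol·K).
ΔU = 3.38×20.8×(420−640) = -15400 J.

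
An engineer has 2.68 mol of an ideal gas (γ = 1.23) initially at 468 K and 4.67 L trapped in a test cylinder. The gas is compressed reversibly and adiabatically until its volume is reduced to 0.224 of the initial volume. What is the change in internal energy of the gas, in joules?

P₁ = nRT₁/V₁ = 2.68×8.314×468/4.67 = 2230 kPa.
Adiabatic: TV^(γ−1) = const ⇒ T₂ = 468×(4.46)^0.230 = 660 K; PV^γ = const ⇒ P₂ = 14100 kPa.
For an ideal gas ΔU = nCvΔT with Cv = R/(γ−1) = 36.1 J/(mol·K).
ΔU = 2.68×36.1×(660−468) = 18600 J.

18600 J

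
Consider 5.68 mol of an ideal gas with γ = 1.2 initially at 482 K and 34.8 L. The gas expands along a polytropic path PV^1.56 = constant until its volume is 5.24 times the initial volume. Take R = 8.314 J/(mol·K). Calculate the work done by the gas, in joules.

24600 J

P₁ = nRT₁/V₁ = 5.68×8.314×482/34.8 = 654 kPa.
Polytropic n=1.56: T₂ = T₁(V₁/V₂)^(n−1) = 482×(0.191)^0.56 = 191 K; P₂ = P₁(V₁/V₂)^n = 49.4 kPa.
W = (P₁V₁−P₂V₂)/(n−1) = (654×34.8−49.4×182)/0.56 = 24600 J.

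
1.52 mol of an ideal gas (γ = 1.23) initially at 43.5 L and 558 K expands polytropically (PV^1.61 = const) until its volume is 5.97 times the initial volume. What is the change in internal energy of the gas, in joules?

-20400 J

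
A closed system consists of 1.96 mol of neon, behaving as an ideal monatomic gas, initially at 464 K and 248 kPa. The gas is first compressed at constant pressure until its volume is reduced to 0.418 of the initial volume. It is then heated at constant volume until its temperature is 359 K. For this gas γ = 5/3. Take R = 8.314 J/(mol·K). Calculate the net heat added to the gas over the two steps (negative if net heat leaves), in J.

V₁ = nRT₁/P₁ = 1.96×8.314×464/248 = 30.5 L.
Step 1 — Isobaric: P stays 248 kPa; V/T = const ⇒ T₂ = 194 K, V₂ = 12.7 L.
W = PΔV = 248×(12.7−30.5) kPa·L = -4400 J.
ΔU = nCvΔT = 1.96×12.5×(194−464) = -6600 J.
Q = ΔU + W = nCpΔT = -11000 J.
State after step 1: P = 248 kPa, V = 12.7 L, T = 194 K.
Step 2 — Isochoric: V stays 12.7 L; P/T = const ⇒ T₂ = 359 K, P₂ = 459 kPa.
W = 0 (no volume change).
ΔU = nCvΔT = 1.96×12.5×(359−194) = 4030 J.
Q = ΔU = 4030 J.
Net over both steps: W = -4400 J, Q = -6970 J, ΔU = -2570 J.

-6970 J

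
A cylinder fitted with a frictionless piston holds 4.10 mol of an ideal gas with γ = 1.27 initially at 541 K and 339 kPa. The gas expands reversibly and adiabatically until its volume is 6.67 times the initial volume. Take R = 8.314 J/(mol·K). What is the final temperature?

324 K

V₁ = nRT₁/P₁ = 4.10×8.314×541/339 = 54.4 L.
Adiabatic: TV^(γ−1) = const ⇒ T₂ = 541×(0.150)^0.270 = 324 K; PV^γ = const ⇒ P₂ = 30.4 kPa.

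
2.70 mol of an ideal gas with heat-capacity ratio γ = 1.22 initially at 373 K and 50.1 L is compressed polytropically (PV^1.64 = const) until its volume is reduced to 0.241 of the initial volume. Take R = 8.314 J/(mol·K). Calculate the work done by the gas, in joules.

-19400 J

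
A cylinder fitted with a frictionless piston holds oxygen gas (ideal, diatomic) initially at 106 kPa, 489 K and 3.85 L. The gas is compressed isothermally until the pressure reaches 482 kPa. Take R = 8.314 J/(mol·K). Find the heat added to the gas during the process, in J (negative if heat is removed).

-618 J

n = P₁V₁/(RT₁) = 106×3.85/(8.314×489) = 0.100 mol.
Isothermal: T stays 489 K; PV = const ⇒ V₂ = 0.847 L, P₂ = 482 kPa.
ΔU = 0 (ideal gas, T constant).
W = nRT ln(V₂/V₁) = 0.100×8.314×489×ln(0.220) = -618 J.
Q = ΔU + W = -618 J.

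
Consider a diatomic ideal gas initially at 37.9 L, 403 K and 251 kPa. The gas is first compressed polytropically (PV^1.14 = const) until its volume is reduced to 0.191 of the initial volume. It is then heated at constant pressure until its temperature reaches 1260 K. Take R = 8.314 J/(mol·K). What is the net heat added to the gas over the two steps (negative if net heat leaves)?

50600 J

n = P₁V₁/(RT₁) = 251×37.9/(8.314×403) = 2.84 mol.
Step 1 — Polytropic n=1.14: T₂ = T₁(V₁/V₂)^(n−1) = 403×(5.24)^0.14 = 508 K; P₂ = P₁(V₁/V₂)^n = 1660 kPa.
W = (P₁V₁−P₂V₂)/(n−1) = (251×37.9−1660×7.24)/0.14 = -17700 J.
ΔU = nCvΔT = 2.84×20.8×(508−403) = 6200 J.
Q = ΔU + W = -11500 J.
State after step 1: P = 1660 kPa, V = 7.24 L, T = 508 K.
Step 2 — Isobaric: P stays 1660 kPa; V/T = const ⇒ T₂ = 1260 K, V₂ = 18.0 L.
W = PΔV = 1660×(18.0−7.24) kPa·L = 17700 J.
ΔU = nCvΔT = 2.84×20.8×(1260−508) = 44400 J.
Q = ΔU + W = nCpΔT = 62100 J.
Net over both steps: W = 25.5 J, Q = 50600 J, ΔU = 50600 J.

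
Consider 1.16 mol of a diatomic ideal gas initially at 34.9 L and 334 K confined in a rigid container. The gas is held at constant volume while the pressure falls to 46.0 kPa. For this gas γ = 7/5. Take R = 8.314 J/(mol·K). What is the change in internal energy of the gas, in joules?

P₁ = nRT₁/V₁ = 1.16×8.314×334/34.9 = 92.3 kPa.
Isochoric: V stays 34.9 L; P/T = const ⇒ T₂ = 166 K, P₂ = 46.0 kPa.
For an ideal gas ΔU = nCvΔT with Cv = (5/2)R = 20.8 J/(mol·K).
ΔU = 1.16×20.8×(166−334) = -4040 J.

-4040 J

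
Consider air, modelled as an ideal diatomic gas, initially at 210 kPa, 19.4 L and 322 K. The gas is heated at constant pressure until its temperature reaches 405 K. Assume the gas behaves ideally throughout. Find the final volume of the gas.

Isobaric: P stays 210 kPa; V/T = const ⇒ T₂ = 405 K, V₂ = 24.4 L.

24.4 L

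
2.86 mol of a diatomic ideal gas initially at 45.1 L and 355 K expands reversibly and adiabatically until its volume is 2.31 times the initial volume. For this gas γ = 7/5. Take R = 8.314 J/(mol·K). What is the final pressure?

P₁ = nRT₁/V₁ = 2.86×8.314×355/45.1 = 187 kPa.
Adiabatic: TV^(γ−1) = const ⇒ T₂ = 355×(0.433)^0.400 = 254 K; PV^γ = const ⇒ P₂ = 58.0 kPa.

58.0 kPa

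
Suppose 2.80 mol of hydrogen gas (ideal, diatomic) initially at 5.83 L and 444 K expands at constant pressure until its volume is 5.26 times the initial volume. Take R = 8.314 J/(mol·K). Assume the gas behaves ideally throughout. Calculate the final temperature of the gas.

2340 K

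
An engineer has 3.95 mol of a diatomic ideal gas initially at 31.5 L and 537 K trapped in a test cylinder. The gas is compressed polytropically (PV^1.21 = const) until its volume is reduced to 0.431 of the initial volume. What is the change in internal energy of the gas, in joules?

P₁ = nRT₁/V₁ = 3.95×8.314×537/31.5 = 560 kPa.
Polytropic n=1.21: T₂ = T₁(V₁/V₂)^(n−1) = 537×(2.32)^0.21 = 641 K; P₂ = P₁(V₁/V₂)^n = 1550 kPa.
For an ideal gas ΔU = nCvΔT with Cv = (5/2)R = 20.8 J/(mol·K).
ΔU = 3.95×20.8×(641−537) = 8520 J.

8520 J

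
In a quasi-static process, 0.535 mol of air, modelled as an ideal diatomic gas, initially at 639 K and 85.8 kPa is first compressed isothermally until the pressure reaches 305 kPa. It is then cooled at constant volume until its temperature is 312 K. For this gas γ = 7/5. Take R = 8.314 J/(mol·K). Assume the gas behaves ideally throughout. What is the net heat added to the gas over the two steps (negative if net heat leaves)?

-7240 J

V₁ = nRT₁/P₁ = 0.535×8.314×639/85.8 = 33.1 L.
Step 1 — Isothermal: T stays 639 K; PV = const ⇒ V₂ = 9.32 L, P₂ = 305 kPa.
ΔU = 0 (ideal gas, T constant).
W = nRT ln(V₂/V₁) = 0.535×8.314×639×ln(0.281) = -3600 J.
Q = ΔU + W = -3600 J.
State after step 1: P = 305 kPa, V = 9.32 L, T = 639 K.
Step 2 — Isochoric: V stays 9.32 L; P/T = const ⇒ T₂ = 312 K, P₂ = 149 kPa.
W = 0 (no volume change).
ΔU = nCvΔT = 0.535×20.8×(312−639) = -3640 J.
Q = ΔU = -3640 J.
Net over both steps: W = -3600 J, Q = -7240 J, ΔU = -3640 J.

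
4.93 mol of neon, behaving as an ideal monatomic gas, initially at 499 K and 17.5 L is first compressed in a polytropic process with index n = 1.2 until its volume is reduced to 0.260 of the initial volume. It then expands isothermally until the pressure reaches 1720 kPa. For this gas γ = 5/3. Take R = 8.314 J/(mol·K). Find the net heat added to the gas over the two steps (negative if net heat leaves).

P₁ = nRT₁/V₁ = 4.93×8.314×499/17.5 = 1170 kPa.
Step 1 — Polytropic n=1.2: T₂ = T₁(V₁/V₂)^(n−1) = 499×(3.85)^0.20 = 653 K; P₂ = P₁(V₁/V₂)^n = 5890 kPa.
W = (P₁V₁−P₂V₂)/(n−1) = (1170×17.5−5890×4.55)/0.20 = -31600 J.
ΔU = nCvΔT = 4.93×12.5×(653−499) = 9490 J.
Q = ΔU + W = -22100 J.
State after step 1: P = 5890 kPa, V = 4.55 L, T = 653 K.
Step 2 — Isothermal: T stays 653 K; PV = const ⇒ V₂ = 15.6 L, P₂ = 1720 kPa.
ΔU = 0 (ideal gas, T constant).
W = nRT ln(V₂/V₁) = 4.93×8.314×653×ln(3.42) = 32900 J.
Q = ΔU + W = 32900 J.
Net over both steps: W = 1320 J, Q = 10800 J, ΔU = 9490 J.

10800 J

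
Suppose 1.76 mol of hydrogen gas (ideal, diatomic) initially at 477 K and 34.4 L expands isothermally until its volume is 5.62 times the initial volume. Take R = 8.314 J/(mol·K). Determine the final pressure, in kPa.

36.1 kPa

P₁ = nRT₁/V₁ = 1.76×8.314×477/34.4 = 203 kPa.
Isothermal: T stays 477 K; PV = const ⇒ V₂ = 193 L, P₂ = 36.1 kPa.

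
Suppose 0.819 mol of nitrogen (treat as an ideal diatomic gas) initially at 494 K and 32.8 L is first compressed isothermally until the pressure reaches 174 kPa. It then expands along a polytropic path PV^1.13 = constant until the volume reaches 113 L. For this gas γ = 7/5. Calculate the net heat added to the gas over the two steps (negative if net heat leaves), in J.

1800 J

P₁ = nRT₁/V₁ = 0.819×8.314×494/32.8 = 103 kPa.
Step 1 — Isothermal: T stays 494 K; PV = const ⇒ V₂ = 19.3 L, P₂ = 174 kPa.
ΔU = 0 (ideal gas, T constant).
W = nRT ln(V₂/V₁) = 0.819×8.314×494×ln(0.589) = -1780 J.
Q = ΔU + W = -1780 J.
State after step 1: P = 174 kPa, V = 19.3 L, T = 494 K.
Step 2 — Polytropic n=1.13: T₂ = T₁(V₁/V₂)^(n−1) = 494×(0.171)^0.13 = 393 K; P₂ = P₁(V₁/V₂)^n = 23.7 kPa.
W = (P₁V₁−P₂V₂)/(n−1) = (174×19.3−23.7×113)/0.13 = 5310 J.
ΔU = nCvΔT = 0.819×20.8×(393−494) = -1720 J.
Q = ΔU + W = 3580 J.
Net over both steps: W = 3530 J, Q = 1800 J, ΔU = -1720 J.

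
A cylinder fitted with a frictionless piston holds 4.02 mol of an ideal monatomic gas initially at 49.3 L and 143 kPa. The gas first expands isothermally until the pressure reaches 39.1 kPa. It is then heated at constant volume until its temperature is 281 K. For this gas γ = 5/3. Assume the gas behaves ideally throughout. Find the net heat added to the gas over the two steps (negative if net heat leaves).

12700 J

T₁ = P₁V₁/(nR) = 143×49.3/(4.02×8.314) = 211 K.
Step 1 — Isothermal: T stays 211 K; PV = const ⇒ V₂ = 180 L, P₂ = 39.1 kPa.
ΔU = 0 (ideal gas, T constant).
W = nRT ln(V₂/V₁) = 4.02×8.314×211×ln(3.66) = 9140 J.
Q = ΔU + W = 9140 J.
State after step 1: P = 39.1 kPa, V = 180 L, T = 211 K.
Step 2 — Isochoric: V stays 180 L; P/T = const ⇒ T₂ = 281 K, P₂ = 52.1 kPa.
W = 0 (no volume change).
ΔU = nCvΔT = 4.02×12.5×(281−211) = 3510 J.
Q = ΔU = 3510 J.
Net over both steps: W = 9140 J, Q = 12700 J, ΔU = 3510 J.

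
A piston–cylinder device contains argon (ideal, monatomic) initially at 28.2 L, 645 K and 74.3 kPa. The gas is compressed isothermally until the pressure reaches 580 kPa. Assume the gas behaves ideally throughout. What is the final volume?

Isothermal: T stays 645 K; PV = const ⇒ V₂ = 3.61 L, P₂ = 580 kPa.

3.61 L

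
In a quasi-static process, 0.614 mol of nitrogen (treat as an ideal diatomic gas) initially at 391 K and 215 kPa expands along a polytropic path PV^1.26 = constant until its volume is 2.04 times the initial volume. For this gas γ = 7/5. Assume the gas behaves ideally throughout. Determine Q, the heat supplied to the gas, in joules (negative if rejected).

455 J

V₁ = nRT₁/P₁ = 0.614×8.314×391/215 = 9.28 L.
Polytropic n=1.26: T₂ = T₁(V₁/V₂)^(n−1) = 391×(0.490)^0.26 = 325 K; P₂ = P₁(V₁/V₂)^n = 87.6 kPa.
W = (P₁V₁−P₂V₂)/(n−1) = (215×9.28−87.6×18.9)/0.26 = 1300 J.
ΔU = nCvΔT = 0.614×20.8×(325−391) = -844 J.
Q = ΔU + W = 455 J.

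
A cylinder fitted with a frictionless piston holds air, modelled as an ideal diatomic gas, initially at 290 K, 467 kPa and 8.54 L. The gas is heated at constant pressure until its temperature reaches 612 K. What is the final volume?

Isobaric: P stays 467 kPa; V/T = const ⇒ T₂ = 612 K, V₂ = 18.0 L.

18.0 L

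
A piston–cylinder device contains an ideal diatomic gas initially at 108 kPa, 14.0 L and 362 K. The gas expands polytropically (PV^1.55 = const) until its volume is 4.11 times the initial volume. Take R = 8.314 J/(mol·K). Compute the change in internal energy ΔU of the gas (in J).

-2040 J

n = P₁V₁/(RT₁) = 108×14.0/(8.314×362) = 0.502 mol.
Polytropic n=1.55: T₂ = T₁(V₁/V₂)^(n−1) = 362×(0.243)^0.55 = 166 K; P₂ = P₁(V₁/V₂)^n = 12.1 kPa.
For an ideal gas ΔU = nCvΔT with Cv = (5/2)R = 20.8 J/(mol·K).
ΔU = 0.502×20.8×(166−362) = -2040 J.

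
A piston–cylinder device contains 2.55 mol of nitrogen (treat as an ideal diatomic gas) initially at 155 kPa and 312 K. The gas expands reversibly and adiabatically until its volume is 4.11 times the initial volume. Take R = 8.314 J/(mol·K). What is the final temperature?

177 K

V₁ = nRT₁/P₁ = 2.55×8.314×312/155 = 42.7 L.
Adiabatic: TV^(γ−1) = const ⇒ T₂ = 312×(0.243)^0.400 = 177 K; PV^γ = const ⇒ P₂ = 21.4 kPa.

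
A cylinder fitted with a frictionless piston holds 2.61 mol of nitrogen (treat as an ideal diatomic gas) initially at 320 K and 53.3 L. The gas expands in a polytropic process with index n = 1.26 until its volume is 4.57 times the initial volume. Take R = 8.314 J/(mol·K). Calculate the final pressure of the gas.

19.2 kPa

P₁ = nRT₁/V₁ = 2.61×8.314×320/53.3 = 130 kPa.
Polytropic n=1.26: T₂ = T₁(V₁/V₂)^(n−1) = 320×(0.219)^0.26 = 216 K; P₂ = P₁(V₁/V₂)^n = 19.2 kPa.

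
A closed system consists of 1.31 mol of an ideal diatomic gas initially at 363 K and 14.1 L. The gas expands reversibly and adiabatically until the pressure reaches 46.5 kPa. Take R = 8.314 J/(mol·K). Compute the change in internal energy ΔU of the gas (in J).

-3970 J

P₁ = nRT₁/V₁ = 1.31×8.314×363/14.1 = 280 kPa.
Adiabatic: T₂/T₁ = (P₂/P₁)^((γ−1)/γ) ⇒ T₂ = 363×(0.166)^0.286 = 217 K; V₂ = 50.9 L.
For an ideal gas ΔU = nCvΔT with Cv = (5/2)R = 20.8 J/(mol·K).
ΔU = 1.31×20.8×(217−363) = -3970 J.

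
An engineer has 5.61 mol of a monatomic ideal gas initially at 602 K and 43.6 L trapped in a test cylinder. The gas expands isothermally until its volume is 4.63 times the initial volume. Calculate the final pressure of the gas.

139 kPa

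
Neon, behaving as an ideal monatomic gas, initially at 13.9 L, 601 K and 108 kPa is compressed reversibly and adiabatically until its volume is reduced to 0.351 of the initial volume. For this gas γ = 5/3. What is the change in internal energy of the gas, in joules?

n = P₁V₁/(RT₁) = 108×13.9/(8.314×601) = 0.300 mol.
Adiabatic: TV^(γ−1) = const ⇒ T₂ = 601×(2.85)^0.667 = 1210 K; PV^γ = const ⇒ P₂ = 618 kPa.
For an ideal gas ΔU = nCvΔT with Cv = (3/2)R = 12.5 J/(mol·K).
ΔU = 0.300×12.5×(1210−601) = 2270 J.

2270 J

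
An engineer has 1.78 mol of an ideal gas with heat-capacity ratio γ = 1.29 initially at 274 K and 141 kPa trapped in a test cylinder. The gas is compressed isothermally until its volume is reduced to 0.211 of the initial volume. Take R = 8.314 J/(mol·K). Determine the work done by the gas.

V₁ = nRT₁/P₁ = 1.78×8.314×274/141 = 28.8 L.
Isothermal: T stays 274 K; PV = const ⇒ V₂ = 6.07 L, P₂ = 668 kPa.
W = nRT ln(V₂/V₁) = 1.78×8.314×274×ln(0.211) = -6310 J.

-6310 J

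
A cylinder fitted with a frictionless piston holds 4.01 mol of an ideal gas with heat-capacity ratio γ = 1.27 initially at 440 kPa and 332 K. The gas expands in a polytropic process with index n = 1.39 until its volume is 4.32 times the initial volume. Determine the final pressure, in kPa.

V₁ = nRT₁/P₁ = 4.01×8.314×332/440 = 25.2 L.
Polytropic n=1.39: T₂ = T₁(V₁/V₂)^(n−1) = 332×(0.231)^0.39 = 188 K; P₂ = P₁(V₁/V₂)^n = 57.6 kPa.

57.6 kPa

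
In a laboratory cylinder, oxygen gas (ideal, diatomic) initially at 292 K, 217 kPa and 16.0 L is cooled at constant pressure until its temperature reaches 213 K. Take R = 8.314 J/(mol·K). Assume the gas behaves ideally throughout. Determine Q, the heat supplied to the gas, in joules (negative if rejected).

-3290 J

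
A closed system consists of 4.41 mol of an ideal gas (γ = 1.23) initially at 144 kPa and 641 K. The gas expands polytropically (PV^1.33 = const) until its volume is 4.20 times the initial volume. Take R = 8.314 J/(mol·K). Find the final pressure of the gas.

21.4 kPa

V₁ = nRT₁/P₁ = 4.41×8.314×641/144 = 163 L.
Polytropic n=1.33: T₂ = T₁(V₁/V₂)^(n−1) = 641×(0.238)^0.33 = 399 K; P₂ = P₁(V₁/V₂)^n = 21.4 kPa.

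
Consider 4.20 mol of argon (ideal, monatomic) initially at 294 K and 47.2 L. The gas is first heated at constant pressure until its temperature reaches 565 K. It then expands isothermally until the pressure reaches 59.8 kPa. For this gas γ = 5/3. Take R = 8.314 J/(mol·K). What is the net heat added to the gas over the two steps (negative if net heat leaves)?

49100 J

P₁ = nRT₁/V₁ = 4.20×8.314×294/47.2 = 218 kPa.
Step 1 — Isobaric: P stays 218 kPa; V/T = const ⇒ T₂ = 565 K, V₂ = 90.7 L.
W = PΔV = 218×(90.7−47.2) kPa·L = 9460 J.
ΔU = nCvΔT = 4.20×12.5×(565−294) = 14200 J.
Q = ΔU + W = nCpΔT = 23700 J.
State after step 1: P = 218 kPa, V = 90.7 L, T = 565 K.
Step 2 — Isothermal: T stays 565 K; PV = const ⇒ V₂ = 330 L, P₂ = 59.8 kPa.
ΔU = 0 (ideal gas, T constant).
W = nRT ln(V₂/V₁) = 4.20×8.314×565×ln(3.64) = 25500 J.
Q = ΔU + W = 25500 J.
Net over both steps: W = 34900 J, Q = 49100 J, ΔU = 14200 J.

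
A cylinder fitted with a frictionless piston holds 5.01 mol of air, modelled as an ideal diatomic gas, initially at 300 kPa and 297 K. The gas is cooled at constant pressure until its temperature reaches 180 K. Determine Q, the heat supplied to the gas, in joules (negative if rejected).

V₁ = nRT₁/P₁ = 5.01×8.314×297/300 = 41.2 L.
Isobaric: P stays 300 kPa; V/T = const ⇒ T₂ = 180 K, V₂ = 25.0 L.
W = PΔV = 300×(25.0−41.2) kPa·L = -4870 J.
ΔU = nCvΔT = 5.01×20.8×(180−297) = -12200 J.
Q = ΔU + W = nCpΔT = -17100 J.

-17100 J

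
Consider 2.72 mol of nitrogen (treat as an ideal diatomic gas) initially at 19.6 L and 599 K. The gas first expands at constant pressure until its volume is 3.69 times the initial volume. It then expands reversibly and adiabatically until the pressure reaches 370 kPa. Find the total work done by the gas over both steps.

56900 J

P₁ = nRT₁/V₁ = 2.72×8.314×599/19.6 = 691 kPa.
Step 1 — Isobaric: P stays 691 kPa; V/T = const ⇒ T₂ = 2210 K, V₂ = 72.3 L.
W = PΔV = 691×(72.3−19.6) kPa·L = 36400 J.
ΔU = nCvΔT = 2.72×20.8×(2210−599) = 91100 J.
Q = ΔU + W = nCpΔT = 128000 J.
State after step 1: P = 691 kPa, V = 72.3 L, T = 2210 K.
Step 2 — Adiabatic: T₂/T₁ = (P₂/P₁)^((γ−1)/γ) ⇒ T₂ = 2210×(0.535)^0.286 = 1850 K; V₂ = 113 L.
ΔU = nCvΔT = 2.72×20.8×(1850−2210) = -20400 J.
Q = 0 for an adiabatic process, so W = −ΔU = 20400 J.
Net over both steps: W = 56900 J, Q = 128000 J, ΔU = 70700 J.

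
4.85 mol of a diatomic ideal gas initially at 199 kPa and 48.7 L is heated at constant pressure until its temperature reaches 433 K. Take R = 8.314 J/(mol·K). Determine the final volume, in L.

T₁ = P₁V₁/(nR) = 199×48.7/(4.85×8.314) = 240 K.
Isobaric: P stays 199 kPa; V/T = const ⇒ T₂ = 433 K, V₂ = 87.7 L.

87.7 L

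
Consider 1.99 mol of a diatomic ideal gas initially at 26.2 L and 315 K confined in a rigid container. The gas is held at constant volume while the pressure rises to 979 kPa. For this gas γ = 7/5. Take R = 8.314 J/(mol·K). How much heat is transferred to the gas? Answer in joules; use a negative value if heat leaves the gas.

51100 J

P₁ = nRT₁/V₁ = 1.99×8.314×315/26.2 = 199 kPa.
Isochoric: V stays 26.2 L; P/T = const ⇒ T₂ = 1550 K, P₂ = 979 kPa.
W = 0 (no volume change).
ΔU = nCvΔT = 1.99×20.8×(1550−315) = 51100 J.
Q = ΔU = 51100 J.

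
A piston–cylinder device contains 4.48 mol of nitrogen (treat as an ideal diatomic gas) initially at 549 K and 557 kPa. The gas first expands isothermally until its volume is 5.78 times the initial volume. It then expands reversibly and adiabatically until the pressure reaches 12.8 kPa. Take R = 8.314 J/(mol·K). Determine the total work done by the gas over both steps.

58300 J

V₁ = nRT₁/P₁ = 4.48×8.314×549/557 = 36.7 L.
Step 1 — Isothermal: T stays 549 K; PV = const ⇒ V₂ = 212 L, P₂ = 96.4 kPa.
ΔU = 0 (ideal gas, T constant).
W = nRT ln(V₂/V₁) = 4.48×8.314×549×ln(5.78) = 35900 J.
Q = ΔU + W = 35900 J.
State after step 1: P = 96.4 kPa, V = 212 L, T = 549 K.
Step 2 — Adiabatic: T₂/T₁ = (P₂/P₁)^((γ−1)/γ) ⇒ T₂ = 549×(0.133)^0.286 = 308 K; V₂ = 897 L.
ΔU = nCvΔT = 4.48×20.8×(308−549) = -22400 J.
Q = 0 for an adiabatic process, so W = −ΔU = 22400 J.
Net over both steps: W = 58300 J, Q = 35900 J, ΔU = -22400 J.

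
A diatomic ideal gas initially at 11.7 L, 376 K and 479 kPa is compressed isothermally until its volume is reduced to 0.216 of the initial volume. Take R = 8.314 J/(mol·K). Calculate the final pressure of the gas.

2220 kPa

Isothermal: T stays 376 K; PV = const ⇒ V₂ = 2.53 L, P₂ = 2220 kPa.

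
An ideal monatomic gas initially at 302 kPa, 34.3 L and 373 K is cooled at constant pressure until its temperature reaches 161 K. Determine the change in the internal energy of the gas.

-8830 J

n = P₁V₁/(RT₁) = 302×34.3/(8.314×373) = 3.34 mol.
Isobaric: P stays 302 kPa; V/T = const ⇒ T₂ = 161 K, V₂ = 14.8 L.
For an ideal gas ΔU = nCvΔT with Cv = (3/2)R = 12.5 J/(mol·K).
ΔU = 3.34×12.5×(161−373) = -8830 J.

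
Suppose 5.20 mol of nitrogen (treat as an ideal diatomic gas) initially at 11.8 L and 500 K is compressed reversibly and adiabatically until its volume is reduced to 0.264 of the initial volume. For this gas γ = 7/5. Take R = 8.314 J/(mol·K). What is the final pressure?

11800 kPa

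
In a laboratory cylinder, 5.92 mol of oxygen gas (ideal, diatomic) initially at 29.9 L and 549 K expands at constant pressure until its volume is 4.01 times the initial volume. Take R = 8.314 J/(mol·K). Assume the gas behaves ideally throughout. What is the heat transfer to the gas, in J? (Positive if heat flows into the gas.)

285000 J

P₁ = nRT₁/V₁ = 5.92×8.314×549/29.9 = 904 kPa.
Isobaric: P stays 904 kPa; V/T = const ⇒ T₂ = 2200 K, V₂ = 120 L.
W = PΔV = 904×(120−29.9) kPa·L = 81300 J.
ΔU = nCvΔT = 5.92×20.8×(2200−549) = 203000 J.
Q = ΔU + W = nCpΔT = 285000 J.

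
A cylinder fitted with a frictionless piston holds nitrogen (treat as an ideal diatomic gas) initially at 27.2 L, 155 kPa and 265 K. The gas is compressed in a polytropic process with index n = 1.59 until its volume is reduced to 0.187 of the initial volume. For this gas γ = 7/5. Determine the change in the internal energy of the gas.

n = P₁V₁/(RT₁) = 155×27.2/(8.314×265) = 1.91 mol.
Polytropic n=1.59: T₂ = T₁(V₁/V₂)^(n−1) = 265×(5.35)^0.59 = 713 K; P₂ = P₁(V₁/V₂)^n = 2230 kPa.
For an ideal gas ΔU = nCvΔT with Cv = (5/2)R = 20.8 J/(mol·K).
ΔU = 1.91×20.8×(713−265) = 17800 J.

17800 J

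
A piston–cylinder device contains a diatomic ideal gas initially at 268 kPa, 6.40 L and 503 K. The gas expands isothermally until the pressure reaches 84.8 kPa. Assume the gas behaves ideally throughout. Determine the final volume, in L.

Isothermal: T stays 503 K; PV = const ⇒ V₂ = 20.2 L, P₂ = 84.8 kPa.

20.2 L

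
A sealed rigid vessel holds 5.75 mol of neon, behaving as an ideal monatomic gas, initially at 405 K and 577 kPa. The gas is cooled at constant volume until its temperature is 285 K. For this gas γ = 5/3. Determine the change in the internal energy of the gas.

V₁ = nRT₁/P₁ = 5.75×8.314×405/577 = 33.6 L.
Isochoric: V stays 33.6 L; P/T = const ⇒ T₂ = 285 K, P₂ = 406 kPa.
For an ideal gas ΔU = nCvΔT with Cv = (3/2)R = 12.5 J/(mol·K).
ΔU = 5.75×12.5×(285−405) = -8600 J.

-8600 J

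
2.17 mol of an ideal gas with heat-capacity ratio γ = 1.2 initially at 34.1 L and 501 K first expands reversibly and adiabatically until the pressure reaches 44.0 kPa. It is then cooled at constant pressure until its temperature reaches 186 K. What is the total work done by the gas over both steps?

P₁ = nRT₁/V₁ = 2.17×8.314×501/34.1 = 265 kPa.
Step 1 — Adiabatic: T₂/T₁ = (P₂/P₁)^((γ−1)/γ) ⇒ T₂ = 501×(0.166)^0.167 = 371 K; V₂ = 152 L.
ΔU = nCvΔT = 2.17×41.6×(371−501) = -11700 J.
Q = 0 for an adiabatic process, so W = −ΔU = 11700 J.
State after step 1: P = 44.0 kPa, V = 152 L, T = 371 K.
Step 2 — Isobaric: P stays 44.0 kPa; V/T = const ⇒ T₂ = 186 K, V₂ = 76.3 L.
W = PΔV = 44.0×(76.3−152) kPa·L = -3350 J.
ΔU = nCvΔT = 2.17×41.6×(186−371) = -16700 J.
Q = ΔU + W = nCpΔT = -20100 J.
Net over both steps: W = 8340 J, Q = -20100 J, ΔU = -28400 J.

8340 J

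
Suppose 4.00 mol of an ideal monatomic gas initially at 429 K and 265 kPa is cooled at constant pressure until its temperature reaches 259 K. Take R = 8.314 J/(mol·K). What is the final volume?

V₁ = nRT₁/P₁ = 4.00×8.314×429/265 = 53.8 L.
Isobaric: P stays 265 kPa; V/T = const ⇒ T₂ = 259 K, V₂ = 32.5 L.

32.5 L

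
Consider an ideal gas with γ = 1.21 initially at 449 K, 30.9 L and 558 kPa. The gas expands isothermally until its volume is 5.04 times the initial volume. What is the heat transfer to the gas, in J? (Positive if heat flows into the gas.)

27900 J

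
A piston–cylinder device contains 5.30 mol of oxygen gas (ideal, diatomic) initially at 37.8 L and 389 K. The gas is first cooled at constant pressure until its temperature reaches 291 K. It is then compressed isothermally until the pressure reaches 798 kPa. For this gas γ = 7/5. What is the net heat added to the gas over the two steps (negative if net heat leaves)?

-22400 J

P₁ = nRT₁/V₁ = 5.30×8.314×389/37.8 = 453 kPa.
Step 1 — Isobaric: P stays 453 kPa; V/T = const ⇒ T₂ = 291 K, V₂ = 28.3 L.
W = PΔV = 453×(28.3−37.8) kPa·L = -4320 J.
ΔU = nCvΔT = 5.30×20.8×(291−389) = -10800 J.
Q = ΔU + W = nCpΔT = -15100 J.
State after step 1: P = 453 kPa, V = 28.3 L, T = 291 K.
Step 2 — Isothermal: T stays 291 K; PV = const ⇒ V₂ = 16.1 L, P₂ = 798 kPa.
ΔU = 0 (ideal gas, T constant).
W = nRT ln(V₂/V₁) = 5.30×8.314×291×ln(0.568) = -7250 J.
Q = ΔU + W = -7250 J.
Net over both steps: W = -11600 J, Q = -22400 J, ΔU = -10800 J.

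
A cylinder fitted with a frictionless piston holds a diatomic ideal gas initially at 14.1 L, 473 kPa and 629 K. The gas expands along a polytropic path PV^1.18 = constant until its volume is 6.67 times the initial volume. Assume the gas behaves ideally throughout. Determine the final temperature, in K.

447 K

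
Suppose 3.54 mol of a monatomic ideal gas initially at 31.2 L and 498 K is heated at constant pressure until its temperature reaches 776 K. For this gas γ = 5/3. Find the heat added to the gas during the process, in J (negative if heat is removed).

P₁ = nRT₁/V₁ = 3.54×8.314×498/31.2 = 470 kPa.
Isobaric: P stays 470 kPa; V/T = const ⇒ T₂ = 776 K, V₂ = 48.6 L.
W = PΔV = 470×(48.6−31.2) kPa·L = 8180 J.
ΔU = nCvΔT = 3.54×12.5×(776−498) = 12300 J.
Q = ΔU + W = nCpΔT = 20500 J.

20500 J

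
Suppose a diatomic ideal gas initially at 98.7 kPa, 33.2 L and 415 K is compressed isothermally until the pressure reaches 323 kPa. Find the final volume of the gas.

Isothermal: T stays 415 K; PV = const ⇒ V₂ = 10.1 L, P₂ = 323 kPa.

10.1 L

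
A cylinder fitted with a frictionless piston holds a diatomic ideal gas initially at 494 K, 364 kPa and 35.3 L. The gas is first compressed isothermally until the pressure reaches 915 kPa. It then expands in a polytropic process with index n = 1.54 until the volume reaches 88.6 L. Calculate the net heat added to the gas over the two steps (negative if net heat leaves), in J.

n = P₁V₁/(RT₁) = 364×35.3/(8.314×494) = 3.13 mol.
Step 1 — Isothermal: T stays 494 K; PV = const ⇒ V₂ = 14.0 L, P₂ = 915 kPa.
ΔU = 0 (ideal gas, T constant).
W = nRT ln(V₂/V₁) = 3.13×8.314×494×ln(0.398) = -11800 J.
Q = ΔU + W = -11800 J.
State after step 1: P = 915 kPa, V = 14.0 L, T = 494 K.
Step 2 — Polytropic n=1.54: T₂ = T₁(V₁/V₂)^(n−1) = 494×(0.158)^0.54 = 183 K; P₂ = P₁(V₁/V₂)^n = 53.6 kPa.
W = (P₁V₁−P₂V₂)/(n−1) = (915×14.0−53.6×88.6)/0.54 = 15000 J.
ΔU = nCvΔT = 3.13×20.8×(183−494) = -20200 J.
Q = ΔU + W = -5250 J.
Net over both steps: W = 3150 J, Q = -17100 J, ΔU = -20200 J.

-17100 J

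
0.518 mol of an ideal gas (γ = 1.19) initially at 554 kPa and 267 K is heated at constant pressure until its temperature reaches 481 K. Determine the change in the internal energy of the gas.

V₁ = nRT₁/P₁ = 0.518×8.314×267/554 = 2.08 L.
Isobaric: P stays 554 kPa; V/T = const ⇒ T₂ = 481 K, V₂ = 3.74 L.
For an ideal gas ΔU = nCvΔT with Cv = R/(γ−1) = 43.8 J/(mol·K).
ΔU = 0.518×43.8×(481−267) = 4850 J.

4850 J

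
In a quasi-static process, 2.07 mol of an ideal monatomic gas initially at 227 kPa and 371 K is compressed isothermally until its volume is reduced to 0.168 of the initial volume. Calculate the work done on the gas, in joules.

V₁ = nRT₁/P₁ = 2.07×8.314×371/227 = 28.1 L.
Isothermal: T stays 371 K; PV = const ⇒ V₂ = 4.73 L, P₂ = 1350 kPa.
W = nRT ln(V₂/V₁) = 2.07×8.314×371×ln(0.168) = -11400 J.
Work done on the gas = −W_by = 11400 J.

11400 J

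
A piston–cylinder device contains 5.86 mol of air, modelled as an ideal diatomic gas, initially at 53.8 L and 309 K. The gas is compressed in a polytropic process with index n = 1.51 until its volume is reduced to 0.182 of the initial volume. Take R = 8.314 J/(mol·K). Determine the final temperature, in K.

P₁ = nRT₁/V₁ = 5.86×8.314×309/53.8 = 280 kPa.
Polytropic n=1.51: T₂ = T₁(V₁/V₂)^(n−1) = 309×(5.49)^0.51 = 737 K; P₂ = P₁(V₁/V₂)^n = 3670 kPa.

737 K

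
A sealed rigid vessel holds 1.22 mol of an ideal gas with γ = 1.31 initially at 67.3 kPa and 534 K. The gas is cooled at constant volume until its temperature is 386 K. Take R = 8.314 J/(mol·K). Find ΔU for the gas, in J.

-4840 J

V₁ = nRT₁/P₁ = 1.22×8.314×534/67.3 = 80.5 L.
Isochoric: V stays 80.5 L; P/T = const ⇒ T₂ = 386 K, P₂ = 48.6 kPa.
For an ideal gas ΔU = nCvΔT with Cv = R/(γ−1) = 26.8 J/(mol·K).
ΔU = 1.22×26.8×(386−534) = -4840 J.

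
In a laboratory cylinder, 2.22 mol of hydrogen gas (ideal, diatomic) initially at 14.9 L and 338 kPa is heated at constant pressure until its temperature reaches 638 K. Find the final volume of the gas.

34.8 L

T₁ = P₁V₁/(nR) = 338×14.9/(2.22×8.314) = 273 K.
Isobaric: P stays 338 kPa; V/T = const ⇒ T₂ = 638 K, V₂ = 34.8 L.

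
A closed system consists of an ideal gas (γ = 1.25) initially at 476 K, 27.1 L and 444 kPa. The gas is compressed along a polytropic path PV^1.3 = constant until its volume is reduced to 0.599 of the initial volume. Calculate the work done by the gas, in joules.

-6670 J

n = P₁V₁/(RT₁) = 444×27.1/(8.314×476) = 3.04 mol.
Polytropic n=1.3: T₂ = T₁(V₁/V₂)^(n−1) = 476×(1.67)^0.30 = 555 K; P₂ = P₁(V₁/V₂)^n = 864 kPa.
W = (P₁V₁−P₂V₂)/(n−1) = (444×27.1−864×16.2)/0.30 = -6670 J.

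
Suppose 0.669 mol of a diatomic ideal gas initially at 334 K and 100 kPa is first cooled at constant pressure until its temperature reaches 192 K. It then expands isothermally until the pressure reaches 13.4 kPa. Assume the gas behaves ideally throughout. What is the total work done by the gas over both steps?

1360 J

V₁ = nRT₁/P₁ = 0.669×8.314×334/100 = 18.6 L.
Step 1 — Isobaric: P stays 100 kPa; V/T = const ⇒ T₂ = 192 K, V₂ = 10.7 L.
W = PΔV = 100×(10.7−18.6) kPa·L = -790 J.
ΔU = nCvΔT = 0.669×20.8×(192−334) = -1970 J.
Q = ΔU + W = nCpΔT = -2760 J.
State after step 1: P = 100 kPa, V = 10.7 L, T = 192 K.
Step 2 — Isothermal: T stays 192 K; PV = const ⇒ V₂ = 79.7 L, P₂ = 13.4 kPa.
ΔU = 0 (ideal gas, T constant).
W = nRT ln(V₂/V₁) = 0.669×8.314×192×ln(7.46) = 2150 J.
Q = ΔU + W = 2150 J.
Net over both steps: W = 1360 J, Q = -618 J, ΔU = -1970 J.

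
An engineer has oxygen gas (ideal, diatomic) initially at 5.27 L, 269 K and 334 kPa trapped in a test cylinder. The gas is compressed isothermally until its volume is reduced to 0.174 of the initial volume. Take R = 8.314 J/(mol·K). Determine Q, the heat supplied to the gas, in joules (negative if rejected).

n = P₁V₁/(RT₁) = 334×5.27/(8.314×269) = 0.787 mol.
Isothermal: T stays 269 K; PV = const ⇒ V₂ = 0.917 L, P₂ = 1920 kPa.
ΔU = 0 (ideal gas, T constant).
W = nRT ln(V₂/V₁) = 0.787×8.314×269×ln(0.174) = -3080 J.
Q = ΔU + W = -3080 J.

-3080 J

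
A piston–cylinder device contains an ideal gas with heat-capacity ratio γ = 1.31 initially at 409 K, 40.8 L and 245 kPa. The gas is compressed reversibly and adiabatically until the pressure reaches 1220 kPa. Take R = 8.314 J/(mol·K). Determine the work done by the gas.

n = P₁V₁/(RT₁) = 245×40.8/(8.314×409) = 2.94 mol.
Adiabatic: T₂/T₁ = (P₂/P₁)^((γ−1)/γ) ⇒ T₂ = 409×(4.98)^0.237 = 598 K; V₂ = 12.0 L.
ΔU = nCvΔT = 2.94×26.8×(598−409) = 14900 J.
Q = 0 for an adiabatic process, so W = −ΔU = -14900 J.

-14900 J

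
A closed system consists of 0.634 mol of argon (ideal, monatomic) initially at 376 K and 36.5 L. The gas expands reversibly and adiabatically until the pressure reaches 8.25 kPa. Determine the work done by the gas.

P₁ = nRT₁/V₁ = 0.634×8.314×376/36.5 = 54.3 kPa.
Adiabatic: T₂/T₁ = (P₂/P₁)^((γ−1)/γ) ⇒ T₂ = 376×(0.152)^0.400 = 177 K; V₂ = 113 L.
ΔU = nCvΔT = 0.634×12.5×(177−376) = -1570 J.
Q = 0 for an adiabatic process, so W = −ΔU = 1570 J.

1570 J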